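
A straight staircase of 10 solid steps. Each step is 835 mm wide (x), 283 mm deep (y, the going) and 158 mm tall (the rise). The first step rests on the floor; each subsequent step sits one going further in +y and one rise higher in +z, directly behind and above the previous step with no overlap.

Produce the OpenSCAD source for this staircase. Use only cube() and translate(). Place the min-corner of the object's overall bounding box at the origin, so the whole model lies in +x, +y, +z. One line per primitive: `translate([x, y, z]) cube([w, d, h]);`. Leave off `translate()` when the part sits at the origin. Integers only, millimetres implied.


cube([835, 283, 158]);
translate([0, 283, 158]) cube([835, 283, 158]);
translate([0, 566, 316]) cube([835, 283, 158]);
translate([0, 849, 474]) cube([835, 283, 158]);
translate([0, 1132, 632]) cube([835, 283, 158]);
translate([0, 1415, 790]) cube([835, 283, 158]);
translate([0, 1698, 948]) cube([835, 283, 158]);
translate([0, 1981, 1106]) cube([835, 283, 158]);
translate([0, 2264, 1264]) cube([835, 283, 158]);
translate([0, 2547, 1422]) cube([835, 283, 158]);


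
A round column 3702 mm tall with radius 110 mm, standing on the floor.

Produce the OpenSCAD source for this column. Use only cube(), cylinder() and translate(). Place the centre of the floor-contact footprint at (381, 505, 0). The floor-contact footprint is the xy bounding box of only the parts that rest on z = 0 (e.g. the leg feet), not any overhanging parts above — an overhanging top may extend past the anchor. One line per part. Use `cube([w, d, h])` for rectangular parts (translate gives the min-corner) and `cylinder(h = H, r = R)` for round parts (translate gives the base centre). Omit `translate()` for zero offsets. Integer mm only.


translate([381, 505, 0]) cylinder(h = 3702, r = 110);


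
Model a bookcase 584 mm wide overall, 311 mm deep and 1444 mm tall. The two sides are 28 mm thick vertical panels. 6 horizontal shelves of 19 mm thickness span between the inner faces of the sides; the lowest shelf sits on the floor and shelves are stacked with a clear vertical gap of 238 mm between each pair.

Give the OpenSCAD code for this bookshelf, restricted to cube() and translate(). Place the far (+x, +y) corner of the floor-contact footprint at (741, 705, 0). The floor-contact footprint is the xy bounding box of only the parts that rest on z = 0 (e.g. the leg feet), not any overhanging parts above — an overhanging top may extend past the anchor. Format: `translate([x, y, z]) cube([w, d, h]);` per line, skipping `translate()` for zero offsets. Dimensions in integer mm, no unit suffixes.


translate([157, 394, 0]) cube([28, 311, 1444]);
translate([713, 394, 0]) cube([28, 311, 1444]);
translate([185, 394, 0]) cube([528, 311, 19]);
translate([185, 394, 257]) cube([528, 311, 19]);
translate([185, 394, 514]) cube([528, 311, 19]);
translate([185, 394, 771]) cube([528, 311, 19]);
translate([185, 394, 1028]) cube([528, 311, 19]);
translate([185, 394, 1285]) cube([528, 311, 19]);


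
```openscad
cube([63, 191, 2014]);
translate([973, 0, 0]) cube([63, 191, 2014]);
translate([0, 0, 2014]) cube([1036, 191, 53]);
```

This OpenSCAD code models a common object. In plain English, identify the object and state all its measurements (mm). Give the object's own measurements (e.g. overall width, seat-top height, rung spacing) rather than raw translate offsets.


A door frame. The clear opening is 910 mm wide and 2014 mm high. Two 63 mm wide jambs, 191 mm deep, stand either side of the opening from the floor to the top of the opening. A 53 mm thick head sits across the top of both jambs, spanning the full outside width of the frame.


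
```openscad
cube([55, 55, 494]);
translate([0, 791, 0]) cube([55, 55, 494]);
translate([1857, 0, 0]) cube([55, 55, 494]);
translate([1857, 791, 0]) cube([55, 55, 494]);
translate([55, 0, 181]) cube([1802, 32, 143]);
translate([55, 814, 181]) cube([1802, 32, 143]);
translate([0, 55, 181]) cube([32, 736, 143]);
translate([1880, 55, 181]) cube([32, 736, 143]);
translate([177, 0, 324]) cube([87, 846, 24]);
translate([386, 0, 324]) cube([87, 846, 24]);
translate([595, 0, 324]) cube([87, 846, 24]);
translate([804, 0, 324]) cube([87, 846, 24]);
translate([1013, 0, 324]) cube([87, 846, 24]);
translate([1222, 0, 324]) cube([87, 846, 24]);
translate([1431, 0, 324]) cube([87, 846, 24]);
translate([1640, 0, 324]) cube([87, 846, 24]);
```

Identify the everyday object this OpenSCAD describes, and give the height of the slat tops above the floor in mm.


A bed frame. The slat-top height is 348 mm.

Four posts, four rails, and a row of slats — a bed frame. Slats sit on the rails at z = 181 + 143 = 324; with slat thickness 24, the top is 348 mm.


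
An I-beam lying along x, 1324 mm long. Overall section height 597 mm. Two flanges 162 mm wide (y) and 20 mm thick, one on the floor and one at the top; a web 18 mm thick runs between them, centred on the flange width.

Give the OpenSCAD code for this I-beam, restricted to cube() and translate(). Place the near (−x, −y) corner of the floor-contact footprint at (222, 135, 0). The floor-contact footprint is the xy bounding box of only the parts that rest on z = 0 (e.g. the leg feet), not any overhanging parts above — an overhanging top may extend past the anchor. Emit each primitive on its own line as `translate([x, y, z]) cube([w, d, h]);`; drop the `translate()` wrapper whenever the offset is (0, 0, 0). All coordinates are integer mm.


translate([222, 135, 0]) cube([1324, 162, 20]);
translate([222, 207, 20]) cube([1324, 18, 557]);
translate([222, 135, 577]) cube([1324, 162, 20]);


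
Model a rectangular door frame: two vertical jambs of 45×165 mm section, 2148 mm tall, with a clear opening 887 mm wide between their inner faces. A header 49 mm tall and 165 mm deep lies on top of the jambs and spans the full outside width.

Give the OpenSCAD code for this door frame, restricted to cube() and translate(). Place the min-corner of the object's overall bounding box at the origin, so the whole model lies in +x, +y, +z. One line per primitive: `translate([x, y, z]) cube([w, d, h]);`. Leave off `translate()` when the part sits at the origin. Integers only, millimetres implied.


cube([45, 165, 2148]);
translate([932, 0, 0]) cube([45, 165, 2148]);
translate([0, 0, 2148]) cube([977, 165, 49]);


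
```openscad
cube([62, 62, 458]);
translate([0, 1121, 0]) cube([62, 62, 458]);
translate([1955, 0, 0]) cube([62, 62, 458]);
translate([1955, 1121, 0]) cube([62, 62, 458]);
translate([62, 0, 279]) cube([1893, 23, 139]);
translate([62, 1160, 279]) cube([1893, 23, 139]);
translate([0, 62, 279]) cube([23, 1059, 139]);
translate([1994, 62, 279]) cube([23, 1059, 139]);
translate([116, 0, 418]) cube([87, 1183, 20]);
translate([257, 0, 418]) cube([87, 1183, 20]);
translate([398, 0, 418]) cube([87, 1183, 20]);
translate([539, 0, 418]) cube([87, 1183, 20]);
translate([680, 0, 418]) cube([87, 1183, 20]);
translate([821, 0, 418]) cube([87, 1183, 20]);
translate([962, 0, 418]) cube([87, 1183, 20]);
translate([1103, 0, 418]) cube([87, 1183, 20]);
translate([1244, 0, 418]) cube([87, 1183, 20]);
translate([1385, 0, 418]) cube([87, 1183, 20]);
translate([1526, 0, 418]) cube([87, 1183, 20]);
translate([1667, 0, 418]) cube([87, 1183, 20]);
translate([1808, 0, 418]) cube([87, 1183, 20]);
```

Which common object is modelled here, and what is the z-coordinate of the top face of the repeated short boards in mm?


A bed frame. The slat-top height is 438 mm.

Four posts, four rails, and a row of slats — a bed frame. Slats sit on the rails at z = 279 + 139 = 418; with slat thickness 20, the top is 438 mm.


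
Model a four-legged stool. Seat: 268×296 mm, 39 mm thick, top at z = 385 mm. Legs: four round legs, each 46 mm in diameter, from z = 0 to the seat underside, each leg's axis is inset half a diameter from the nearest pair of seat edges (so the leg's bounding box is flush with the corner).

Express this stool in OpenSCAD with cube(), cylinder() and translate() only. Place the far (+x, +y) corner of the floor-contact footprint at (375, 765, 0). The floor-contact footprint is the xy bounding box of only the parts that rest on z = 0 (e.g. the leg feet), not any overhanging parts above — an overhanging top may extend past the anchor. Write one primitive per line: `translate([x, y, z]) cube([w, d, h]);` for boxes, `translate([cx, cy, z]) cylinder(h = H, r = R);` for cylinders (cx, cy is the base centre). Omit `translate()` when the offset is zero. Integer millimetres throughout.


// leg_h = 385 - 39 = 346
translate([107, 469, 346]) cube([268, 296, 39]);
translate([130, 492, 0]) cylinder(h = 346, r = 23);
translate([352, 492, 0]) cylinder(h = 346, r = 23);
translate([130, 742, 0]) cylinder(h = 346, r = 23);
translate([352, 742, 0]) cylinder(h = 346, r = 23);


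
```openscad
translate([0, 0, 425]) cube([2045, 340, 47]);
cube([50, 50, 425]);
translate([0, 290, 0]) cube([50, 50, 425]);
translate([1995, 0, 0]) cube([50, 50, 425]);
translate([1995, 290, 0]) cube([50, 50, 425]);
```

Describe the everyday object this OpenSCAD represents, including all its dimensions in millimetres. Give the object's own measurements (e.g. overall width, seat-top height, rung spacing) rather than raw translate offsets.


A bench: a 2045×340 mm seat slab, 47 mm thick, top at z = 472 mm, on four 50×50 mm square legs flush with the seat corners and standing on z = 0.


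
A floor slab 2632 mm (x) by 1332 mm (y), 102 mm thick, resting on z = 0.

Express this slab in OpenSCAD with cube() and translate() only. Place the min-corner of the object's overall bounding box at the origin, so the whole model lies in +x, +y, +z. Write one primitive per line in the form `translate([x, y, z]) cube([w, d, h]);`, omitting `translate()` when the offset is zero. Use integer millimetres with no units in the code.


cube([2632, 1332, 102]);


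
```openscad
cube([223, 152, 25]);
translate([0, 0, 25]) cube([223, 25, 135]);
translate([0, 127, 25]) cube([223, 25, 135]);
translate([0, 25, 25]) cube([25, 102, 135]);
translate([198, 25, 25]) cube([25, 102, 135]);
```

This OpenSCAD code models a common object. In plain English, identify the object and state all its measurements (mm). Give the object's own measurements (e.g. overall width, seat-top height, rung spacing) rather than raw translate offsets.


An open-topped rectangular box: outside dimensions 223×152×160 mm, with a uniform wall and base thickness of 25 mm. The base is a full 223×152 slab on the floor; four walls sit on top of the base. The front and back walls (the −y and +y sides) span the full width; the two side walls fit between them.


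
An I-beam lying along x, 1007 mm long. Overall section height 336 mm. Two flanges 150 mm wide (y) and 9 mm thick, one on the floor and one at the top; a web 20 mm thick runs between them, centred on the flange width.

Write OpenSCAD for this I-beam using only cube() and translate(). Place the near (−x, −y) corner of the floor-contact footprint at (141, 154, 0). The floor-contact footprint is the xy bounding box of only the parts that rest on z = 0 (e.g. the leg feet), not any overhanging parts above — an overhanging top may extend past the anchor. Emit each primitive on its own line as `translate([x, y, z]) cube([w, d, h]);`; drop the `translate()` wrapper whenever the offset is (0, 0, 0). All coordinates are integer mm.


translate([141, 154, 0]) cube([1007, 150, 9]);
translate([141, 219, 9]) cube([1007, 20, 318]);
translate([141, 154, 327]) cube([1007, 150, 9]);


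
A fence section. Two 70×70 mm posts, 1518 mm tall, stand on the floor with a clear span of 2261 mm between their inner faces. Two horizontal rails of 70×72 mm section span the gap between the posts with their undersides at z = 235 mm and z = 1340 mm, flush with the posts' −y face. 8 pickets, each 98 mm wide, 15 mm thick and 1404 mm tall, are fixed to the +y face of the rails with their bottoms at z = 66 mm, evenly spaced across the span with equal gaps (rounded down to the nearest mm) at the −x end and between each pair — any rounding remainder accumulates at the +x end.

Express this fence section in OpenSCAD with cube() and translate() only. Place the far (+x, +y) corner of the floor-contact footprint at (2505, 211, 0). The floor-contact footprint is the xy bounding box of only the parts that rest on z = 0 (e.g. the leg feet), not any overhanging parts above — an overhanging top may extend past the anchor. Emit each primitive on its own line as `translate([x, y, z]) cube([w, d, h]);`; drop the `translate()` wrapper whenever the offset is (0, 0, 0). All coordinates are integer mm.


translate([104, 141, 0]) cube([70, 70, 1518]);
translate([2435, 141, 0]) cube([70, 70, 1518]);
translate([174, 141, 235]) cube([2261, 70, 72]);
translate([174, 141, 1340]) cube([2261, 70, 72]);
translate([338, 211, 66]) cube([98, 15, 1404]);
translate([600, 211, 66]) cube([98, 15, 1404]);
translate([862, 211, 66]) cube([98, 15, 1404]);
translate([1124, 211, 66]) cube([98, 15, 1404]);
translate([1386, 211, 66]) cube([98, 15, 1404]);
translate([1648, 211, 66]) cube([98, 15, 1404]);
translate([1910, 211, 66]) cube([98, 15, 1404]);
translate([2172, 211, 66]) cube([98, 15, 1404]);


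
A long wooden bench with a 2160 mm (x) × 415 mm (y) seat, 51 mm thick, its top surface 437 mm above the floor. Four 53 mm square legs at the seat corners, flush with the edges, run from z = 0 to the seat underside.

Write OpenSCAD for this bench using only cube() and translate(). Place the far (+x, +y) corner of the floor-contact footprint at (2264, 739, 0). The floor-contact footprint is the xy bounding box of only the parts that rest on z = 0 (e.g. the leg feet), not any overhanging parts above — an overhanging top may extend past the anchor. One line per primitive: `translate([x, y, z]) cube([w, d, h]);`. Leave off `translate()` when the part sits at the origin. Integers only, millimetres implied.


// leg_h = 437 − 51 = 386
translate([104, 324, 386]) cube([2160, 415, 51]);
translate([104, 324, 0]) cube([53, 53, 386]);
translate([104, 686, 0]) cube([53, 53, 386]);
translate([2211, 324, 0]) cube([53, 53, 386]);
translate([2211, 686, 0]) cube([53, 53, 386]);


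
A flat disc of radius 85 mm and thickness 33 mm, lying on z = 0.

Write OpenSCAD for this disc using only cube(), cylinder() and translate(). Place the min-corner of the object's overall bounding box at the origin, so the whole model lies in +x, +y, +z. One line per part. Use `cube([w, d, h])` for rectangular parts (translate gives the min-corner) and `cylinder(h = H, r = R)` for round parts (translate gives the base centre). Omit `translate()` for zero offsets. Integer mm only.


translate([85, 85, 0]) cylinder(h = 33, r = 85);


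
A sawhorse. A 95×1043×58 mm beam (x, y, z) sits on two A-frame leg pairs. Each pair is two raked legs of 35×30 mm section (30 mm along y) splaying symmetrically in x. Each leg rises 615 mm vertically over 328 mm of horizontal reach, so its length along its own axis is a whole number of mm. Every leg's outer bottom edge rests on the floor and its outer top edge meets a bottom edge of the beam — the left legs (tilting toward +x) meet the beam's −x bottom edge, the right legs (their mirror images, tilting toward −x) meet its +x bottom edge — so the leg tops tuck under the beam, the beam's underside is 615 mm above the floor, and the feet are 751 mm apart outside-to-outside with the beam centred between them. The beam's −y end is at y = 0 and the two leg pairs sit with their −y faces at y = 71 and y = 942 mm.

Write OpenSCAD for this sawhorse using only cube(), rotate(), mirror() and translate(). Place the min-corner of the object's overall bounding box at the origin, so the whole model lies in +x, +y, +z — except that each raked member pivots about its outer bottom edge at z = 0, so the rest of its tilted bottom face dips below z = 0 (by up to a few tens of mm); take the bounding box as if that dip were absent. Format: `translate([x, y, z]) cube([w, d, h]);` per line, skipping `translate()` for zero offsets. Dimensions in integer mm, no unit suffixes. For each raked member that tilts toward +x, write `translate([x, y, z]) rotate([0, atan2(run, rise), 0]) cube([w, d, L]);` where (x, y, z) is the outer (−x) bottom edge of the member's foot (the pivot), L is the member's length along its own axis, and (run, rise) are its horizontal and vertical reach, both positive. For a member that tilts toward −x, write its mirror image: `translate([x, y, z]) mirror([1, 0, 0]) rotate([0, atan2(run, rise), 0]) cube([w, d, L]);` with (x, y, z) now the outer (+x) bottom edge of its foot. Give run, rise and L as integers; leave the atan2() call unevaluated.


// leg length = √(328² + 615²) = 697
// right-leg outer foot x = 2·328 + 95 = 751
// beam min-corner = (328, 0, 615)
translate([328, 0, 615]) cube([95, 1043, 58]);
translate([0, 71, 0]) rotate([0, atan2(328, 615), 0]) cube([35, 30, 697]);
translate([751, 71, 0]) mirror([1, 0, 0]) rotate([0, atan2(328, 615), 0]) cube([35, 30, 697]);
translate([0, 942, 0]) rotate([0, atan2(328, 615), 0]) cube([35, 30, 697]);
translate([751, 942, 0]) mirror([1, 0, 0]) rotate([0, atan2(328, 615), 0]) cube([35, 30, 697]);


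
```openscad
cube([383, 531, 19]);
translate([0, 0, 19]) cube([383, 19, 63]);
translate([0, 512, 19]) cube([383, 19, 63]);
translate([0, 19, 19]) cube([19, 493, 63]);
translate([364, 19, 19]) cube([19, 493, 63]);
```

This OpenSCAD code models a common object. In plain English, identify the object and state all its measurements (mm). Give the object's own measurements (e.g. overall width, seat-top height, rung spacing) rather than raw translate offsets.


An open-topped rectangular box: outside dimensions 383×531×82 mm, with a uniform wall and base thickness of 19 mm. The base is a full 383×531 slab on the floor; four walls sit on top of the base. The front and back walls (the −y and +y sides) span the full width; the two side walls fit between them.


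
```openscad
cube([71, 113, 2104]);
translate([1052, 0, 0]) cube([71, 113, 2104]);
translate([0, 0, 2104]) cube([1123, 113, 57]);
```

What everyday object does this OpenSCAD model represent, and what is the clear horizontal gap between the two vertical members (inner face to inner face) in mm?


A door frame. The clear opening width is 981 mm.

Two 2104 mm tall posts with a header on top — a door frame. The left jamb is 71 mm wide at x = 0; the right jamb starts at x = 1052. The clear opening is 1052 − 71 = 981 mm.


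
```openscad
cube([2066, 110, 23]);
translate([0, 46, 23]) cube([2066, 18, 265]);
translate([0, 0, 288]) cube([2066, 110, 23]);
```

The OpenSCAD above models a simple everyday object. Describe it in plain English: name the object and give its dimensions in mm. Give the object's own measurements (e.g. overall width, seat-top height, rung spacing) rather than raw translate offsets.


An I-beam lying along x, 2066 mm long. Overall section height 311 mm. Two flanges 110 mm wide (y) and 23 mm thick, one on the floor and one at the top; a web 18 mm thick runs between them, centred on the flange width.


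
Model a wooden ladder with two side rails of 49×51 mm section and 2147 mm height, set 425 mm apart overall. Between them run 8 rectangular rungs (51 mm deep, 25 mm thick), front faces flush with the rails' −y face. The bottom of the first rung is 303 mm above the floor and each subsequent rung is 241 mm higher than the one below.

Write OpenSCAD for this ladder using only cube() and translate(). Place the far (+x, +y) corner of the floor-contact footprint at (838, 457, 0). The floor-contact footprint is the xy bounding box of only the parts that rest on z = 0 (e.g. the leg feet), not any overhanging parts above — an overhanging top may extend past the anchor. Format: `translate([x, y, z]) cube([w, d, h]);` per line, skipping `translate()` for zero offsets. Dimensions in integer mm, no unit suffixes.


// rung span = 425 - 2*49 = 327
// rung[k] z = 303 + k*241
translate([413, 406, 0]) cube([49, 51, 2147]);
translate([789, 406, 0]) cube([49, 51, 2147]);
translate([462, 406, 303]) cube([327, 51, 25]);
translate([462, 406, 544]) cube([327, 51, 25]);
translate([462, 406, 785]) cube([327, 51, 25]);
translate([462, 406, 1026]) cube([327, 51, 25]);
translate([462, 406, 1267]) cube([327, 51, 25]);
translate([462, 406, 1508]) cube([327, 51, 25]);
translate([462, 406, 1749]) cube([327, 51, 25]);
translate([462, 406, 1990]) cube([327, 51, 25]);


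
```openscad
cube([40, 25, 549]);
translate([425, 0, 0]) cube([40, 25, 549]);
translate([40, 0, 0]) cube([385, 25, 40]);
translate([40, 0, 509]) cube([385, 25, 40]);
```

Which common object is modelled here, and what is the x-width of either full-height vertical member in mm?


A picture frame. The border width is 40 mm.

Four thin pieces enclosing a rectangular opening — a picture frame. The two full-height stiles are 549 mm tall; the top rail sits at z = 509 and is 40 mm tall, so the border above the opening is 549 − 509 = 40 mm, matching the stile x-width.


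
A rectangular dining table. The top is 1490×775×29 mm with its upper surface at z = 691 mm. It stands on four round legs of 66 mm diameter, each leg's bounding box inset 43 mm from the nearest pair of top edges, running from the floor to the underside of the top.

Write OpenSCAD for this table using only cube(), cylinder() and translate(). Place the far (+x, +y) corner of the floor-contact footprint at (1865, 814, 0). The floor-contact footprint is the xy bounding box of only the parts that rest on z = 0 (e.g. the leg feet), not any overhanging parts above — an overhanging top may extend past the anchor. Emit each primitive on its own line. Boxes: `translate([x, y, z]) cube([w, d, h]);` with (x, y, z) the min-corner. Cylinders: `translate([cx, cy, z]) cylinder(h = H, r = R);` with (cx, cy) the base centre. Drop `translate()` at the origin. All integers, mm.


// leg_h = 691 - 29 = 662
translate([418, 82, 662]) cube([1490, 775, 29]);
translate([494, 158, 0]) cylinder(h = 662, r = 33);
translate([1832, 158, 0]) cylinder(h = 662, r = 33);
translate([494, 781, 0]) cylinder(h = 662, r = 33);
translate([1832, 781, 0]) cylinder(h = 662, r = 33);


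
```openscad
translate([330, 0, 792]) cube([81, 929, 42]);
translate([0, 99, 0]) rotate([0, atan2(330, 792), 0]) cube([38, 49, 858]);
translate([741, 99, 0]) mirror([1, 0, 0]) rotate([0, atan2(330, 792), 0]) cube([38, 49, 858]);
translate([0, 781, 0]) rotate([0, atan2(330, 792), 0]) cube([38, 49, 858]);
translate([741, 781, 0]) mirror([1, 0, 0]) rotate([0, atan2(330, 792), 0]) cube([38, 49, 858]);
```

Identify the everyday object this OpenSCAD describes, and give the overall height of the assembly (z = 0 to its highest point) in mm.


A sawhorse. The overall height is 834 mm.

A beam across two mirrored pairs of raked legs — a sawhorse. The beam's underside is at z = 792 (matching the legs' vertical rise in atan2(330, 792)) and the beam is 42 mm tall, so its top is at 792 + 42 = 834 mm. The raked legs top out at the beam's underside, so that is the highest point.


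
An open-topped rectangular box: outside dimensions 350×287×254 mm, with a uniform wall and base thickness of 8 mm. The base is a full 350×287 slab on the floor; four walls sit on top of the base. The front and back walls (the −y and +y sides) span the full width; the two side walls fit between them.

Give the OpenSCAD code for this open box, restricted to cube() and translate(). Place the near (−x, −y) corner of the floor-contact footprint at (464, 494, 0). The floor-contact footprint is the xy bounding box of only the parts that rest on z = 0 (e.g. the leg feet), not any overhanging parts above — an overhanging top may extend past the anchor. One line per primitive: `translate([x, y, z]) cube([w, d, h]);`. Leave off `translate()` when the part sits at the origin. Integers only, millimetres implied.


translate([464, 494, 0]) cube([350, 287, 8]);
translate([464, 494, 8]) cube([350, 8, 246]);
translate([464, 773, 8]) cube([350, 8, 246]);
translate([464, 502, 8]) cube([8, 271, 246]);
translate([806, 502, 8]) cube([8, 271, 246]);


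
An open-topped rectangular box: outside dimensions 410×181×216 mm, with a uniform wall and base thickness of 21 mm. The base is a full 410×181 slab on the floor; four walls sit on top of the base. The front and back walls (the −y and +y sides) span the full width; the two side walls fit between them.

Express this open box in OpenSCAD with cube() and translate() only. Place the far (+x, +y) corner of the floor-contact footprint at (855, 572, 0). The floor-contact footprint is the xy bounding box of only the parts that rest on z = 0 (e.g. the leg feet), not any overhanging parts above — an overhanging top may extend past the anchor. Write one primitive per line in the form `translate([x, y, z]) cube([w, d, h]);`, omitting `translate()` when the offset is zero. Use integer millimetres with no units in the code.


translate([445, 391, 0]) cube([410, 181, 21]);
translate([445, 391, 21]) cube([410, 21, 195]);
translate([445, 551, 21]) cube([410, 21, 195]);
translate([445, 412, 21]) cube([21, 139, 195]);
translate([834, 412, 21]) cube([21, 139, 195]);


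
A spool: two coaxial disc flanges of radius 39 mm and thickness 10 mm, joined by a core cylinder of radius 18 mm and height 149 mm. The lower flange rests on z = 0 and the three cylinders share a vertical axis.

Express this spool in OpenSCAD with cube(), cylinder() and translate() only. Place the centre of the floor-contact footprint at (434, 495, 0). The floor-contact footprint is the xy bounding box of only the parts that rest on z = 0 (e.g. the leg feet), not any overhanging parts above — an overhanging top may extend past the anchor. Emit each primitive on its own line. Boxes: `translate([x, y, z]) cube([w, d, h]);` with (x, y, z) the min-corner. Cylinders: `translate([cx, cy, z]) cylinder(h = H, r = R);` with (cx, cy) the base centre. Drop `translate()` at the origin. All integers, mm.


translate([434, 495, 0]) cylinder(h = 10, r = 39);
translate([434, 495, 10]) cylinder(h = 149, r = 18);
translate([434, 495, 159]) cylinder(h = 10, r = 39);


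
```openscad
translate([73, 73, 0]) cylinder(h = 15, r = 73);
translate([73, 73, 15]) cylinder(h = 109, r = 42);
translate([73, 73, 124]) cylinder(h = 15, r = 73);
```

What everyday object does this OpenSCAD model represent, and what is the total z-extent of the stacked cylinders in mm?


A spool. The overall height is 139 mm.

Three coaxial cylinders, large–small–large — a spool. Two 15 mm flanges and a 109 mm core give 15 + 109 + 15 = 139 mm.


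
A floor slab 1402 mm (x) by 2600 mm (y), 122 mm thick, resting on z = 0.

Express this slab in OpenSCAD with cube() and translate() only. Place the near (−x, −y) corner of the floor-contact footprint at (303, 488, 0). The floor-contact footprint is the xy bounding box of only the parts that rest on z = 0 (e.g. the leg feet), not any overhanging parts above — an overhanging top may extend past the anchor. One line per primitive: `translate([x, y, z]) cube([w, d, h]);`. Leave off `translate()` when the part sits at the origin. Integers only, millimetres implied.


translate([303, 488, 0]) cube([1402, 2600, 122]);


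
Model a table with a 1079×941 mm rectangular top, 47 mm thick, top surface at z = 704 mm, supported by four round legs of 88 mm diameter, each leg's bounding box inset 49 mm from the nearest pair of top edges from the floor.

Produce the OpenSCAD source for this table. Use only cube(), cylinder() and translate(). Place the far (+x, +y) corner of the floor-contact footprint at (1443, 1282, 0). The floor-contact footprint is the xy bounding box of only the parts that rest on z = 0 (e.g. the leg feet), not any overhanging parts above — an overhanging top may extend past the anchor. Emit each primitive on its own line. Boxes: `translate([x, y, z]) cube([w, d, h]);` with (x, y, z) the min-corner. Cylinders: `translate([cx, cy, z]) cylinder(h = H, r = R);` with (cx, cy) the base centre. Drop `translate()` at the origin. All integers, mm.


translate([413, 390, 657]) cube([1079, 941, 47]);
translate([506, 483, 0]) cylinder(h = 657, r = 44);
translate([1399, 483, 0]) cylinder(h = 657, r = 44);
translate([506, 1238, 0]) cylinder(h = 657, r = 44);
translate([1399, 1238, 0]) cylinder(h = 657, r = 44);


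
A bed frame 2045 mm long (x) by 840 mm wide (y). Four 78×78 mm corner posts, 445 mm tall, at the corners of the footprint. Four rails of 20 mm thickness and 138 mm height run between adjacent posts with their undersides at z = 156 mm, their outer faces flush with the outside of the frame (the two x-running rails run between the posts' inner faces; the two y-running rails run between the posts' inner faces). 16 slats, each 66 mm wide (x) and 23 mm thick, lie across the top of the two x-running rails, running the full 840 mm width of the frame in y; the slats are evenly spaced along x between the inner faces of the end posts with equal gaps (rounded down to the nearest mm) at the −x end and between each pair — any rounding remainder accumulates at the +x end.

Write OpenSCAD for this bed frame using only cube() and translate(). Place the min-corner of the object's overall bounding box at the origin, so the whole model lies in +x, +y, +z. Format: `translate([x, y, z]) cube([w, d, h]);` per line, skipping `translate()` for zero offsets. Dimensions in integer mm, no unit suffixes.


cube([78, 78, 445]);
translate([0, 762, 0]) cube([78, 78, 445]);
translate([1967, 0, 0]) cube([78, 78, 445]);
translate([1967, 762, 0]) cube([78, 78, 445]);
translate([78, 0, 156]) cube([1889, 20, 138]);
translate([78, 820, 156]) cube([1889, 20, 138]);
translate([0, 78, 156]) cube([20, 684, 138]);
translate([2025, 78, 156]) cube([20, 684, 138]);
translate([127, 0, 294]) cube([66, 840, 23]);
translate([242, 0, 294]) cube([66, 840, 23]);
translate([357, 0, 294]) cube([66, 840, 23]);
translate([472, 0, 294]) cube([66, 840, 23]);
translate([587, 0, 294]) cube([66, 840, 23]);
translate([702, 0, 294]) cube([66, 840, 23]);
translate([817, 0, 294]) cube([66, 840, 23]);
translate([932, 0, 294]) cube([66, 840, 23]);
translate([1047, 0, 294]) cube([66, 840, 23]);
translate([1162, 0, 294]) cube([66, 840, 23]);
translate([1277, 0, 294]) cube([66, 840, 23]);
translate([1392, 0, 294]) cube([66, 840, 23]);
translate([1507, 0, 294]) cube([66, 840, 23]);
translate([1622, 0, 294]) cube([66, 840, 23]);
translate([1737, 0, 294]) cube([66, 840, 23]);
translate([1852, 0, 294]) cube([66, 840, 23]);


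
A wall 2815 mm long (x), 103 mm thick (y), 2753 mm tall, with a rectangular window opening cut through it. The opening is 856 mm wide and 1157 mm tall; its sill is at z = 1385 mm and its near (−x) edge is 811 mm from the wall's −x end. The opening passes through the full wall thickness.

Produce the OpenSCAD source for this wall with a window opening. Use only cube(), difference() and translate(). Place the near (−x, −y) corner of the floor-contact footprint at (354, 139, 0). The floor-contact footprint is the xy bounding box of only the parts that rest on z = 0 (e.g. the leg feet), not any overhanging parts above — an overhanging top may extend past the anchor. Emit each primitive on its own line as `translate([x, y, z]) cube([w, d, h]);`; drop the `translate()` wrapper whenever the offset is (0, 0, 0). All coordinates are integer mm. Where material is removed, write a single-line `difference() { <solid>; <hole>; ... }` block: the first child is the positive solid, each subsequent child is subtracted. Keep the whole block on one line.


difference() { translate([354, 139, 0]) cube([2815, 103, 2753]); translate([1165, 139, 1385]) cube([856, 103, 1157]); }


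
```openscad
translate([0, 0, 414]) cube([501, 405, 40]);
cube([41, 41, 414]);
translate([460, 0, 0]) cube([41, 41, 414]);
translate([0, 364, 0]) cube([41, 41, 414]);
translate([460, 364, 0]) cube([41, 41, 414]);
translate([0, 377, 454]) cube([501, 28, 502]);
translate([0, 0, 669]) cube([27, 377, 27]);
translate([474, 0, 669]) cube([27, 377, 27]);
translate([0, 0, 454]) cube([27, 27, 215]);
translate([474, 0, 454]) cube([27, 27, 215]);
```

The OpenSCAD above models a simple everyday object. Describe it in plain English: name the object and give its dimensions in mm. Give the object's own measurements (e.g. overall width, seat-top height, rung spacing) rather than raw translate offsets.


A chair. The seat is a 501×405×40 mm slab with its top at z = 454 mm, on four 41×41 mm corner legs (flush with the seat edges, standing on z = 0). A flat backrest 28 mm thick, 502 mm tall, spans the full seat width and rises from the seat top along its +y edge, rear face flush with the rear of the seat. Two armrests of 27×27 mm section run along each side from the seat's front edge to the front of the backrest, top faces 242 mm above the seat top and outer faces flush with the seat's x-edges; a 27×27 mm post under the front of each armrest stands on the seat at the front corner.


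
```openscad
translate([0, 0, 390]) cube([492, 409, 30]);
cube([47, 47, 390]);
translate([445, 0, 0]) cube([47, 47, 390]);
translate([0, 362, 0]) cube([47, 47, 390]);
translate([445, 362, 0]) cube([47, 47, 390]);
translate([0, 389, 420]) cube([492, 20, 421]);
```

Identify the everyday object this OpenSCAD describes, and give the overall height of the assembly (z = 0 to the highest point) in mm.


A chair. The overall height is 841 mm.

A slab on four corner posts with a tall panel at the back — a chair. The seat slab sits at z = 390 with thickness 30, and the 421 mm backrest starts at the seat top, so the overall height is 390 + 30 + 421 = 841 mm.


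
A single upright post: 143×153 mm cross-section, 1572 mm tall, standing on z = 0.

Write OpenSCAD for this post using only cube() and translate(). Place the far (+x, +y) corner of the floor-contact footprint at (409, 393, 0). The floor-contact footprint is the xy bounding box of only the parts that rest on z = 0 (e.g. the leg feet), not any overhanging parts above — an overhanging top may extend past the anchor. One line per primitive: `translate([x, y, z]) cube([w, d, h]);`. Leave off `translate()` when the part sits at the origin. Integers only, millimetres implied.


translate([266, 240, 0]) cube([143, 153, 1572]);


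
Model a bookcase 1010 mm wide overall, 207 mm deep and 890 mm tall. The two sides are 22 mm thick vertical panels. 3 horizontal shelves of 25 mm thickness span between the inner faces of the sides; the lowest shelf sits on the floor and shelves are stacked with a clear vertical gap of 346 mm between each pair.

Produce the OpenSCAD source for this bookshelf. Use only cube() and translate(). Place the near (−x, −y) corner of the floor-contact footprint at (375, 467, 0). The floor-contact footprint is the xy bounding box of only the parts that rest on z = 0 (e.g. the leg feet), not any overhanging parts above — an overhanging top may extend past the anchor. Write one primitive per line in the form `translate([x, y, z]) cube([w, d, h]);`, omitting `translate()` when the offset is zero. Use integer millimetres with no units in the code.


translate([375, 467, 0]) cube([22, 207, 890]);
translate([1363, 467, 0]) cube([22, 207, 890]);
translate([397, 467, 0]) cube([966, 207, 25]);
translate([397, 467, 371]) cube([966, 207, 25]);
translate([397, 467, 742]) cube([966, 207, 25]);


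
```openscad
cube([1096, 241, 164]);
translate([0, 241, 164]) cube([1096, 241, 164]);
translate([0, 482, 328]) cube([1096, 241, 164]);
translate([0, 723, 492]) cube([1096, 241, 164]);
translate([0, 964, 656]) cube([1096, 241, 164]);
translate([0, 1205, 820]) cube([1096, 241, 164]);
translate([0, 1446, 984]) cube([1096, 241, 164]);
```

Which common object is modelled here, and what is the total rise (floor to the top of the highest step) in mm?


A staircase. The total rise is 1148 mm.

7 identical blocks, each offset up and back from the previous — a staircase. Each step is 164 mm tall and there are 7 of them, so the total rise is 7 × 164 = 1148 mm.


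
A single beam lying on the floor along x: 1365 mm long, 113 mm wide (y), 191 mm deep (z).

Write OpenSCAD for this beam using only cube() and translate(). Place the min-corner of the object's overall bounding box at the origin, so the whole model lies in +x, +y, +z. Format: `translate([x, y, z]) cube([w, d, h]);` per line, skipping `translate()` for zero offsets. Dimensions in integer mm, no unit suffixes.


cube([1365, 113, 191]);


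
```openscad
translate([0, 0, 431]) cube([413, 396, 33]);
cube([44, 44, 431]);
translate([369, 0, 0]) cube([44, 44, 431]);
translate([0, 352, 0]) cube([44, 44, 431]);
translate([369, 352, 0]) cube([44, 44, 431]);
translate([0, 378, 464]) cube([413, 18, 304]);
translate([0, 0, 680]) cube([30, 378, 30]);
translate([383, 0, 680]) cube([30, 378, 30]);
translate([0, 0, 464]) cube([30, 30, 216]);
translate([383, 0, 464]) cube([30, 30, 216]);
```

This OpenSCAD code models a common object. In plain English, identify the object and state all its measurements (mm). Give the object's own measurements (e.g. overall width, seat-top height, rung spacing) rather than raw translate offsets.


A chair. The seat is a 413×396×33 mm slab with its top at z = 464 mm, on four 44×44 mm corner legs (flush with the seat edges, standing on z = 0). A flat backrest 18 mm thick, 304 mm tall, spans the full seat width and rises from the seat top along its +y edge, rear face flush with the rear of the seat. Two armrests of 30×30 mm section run along each side from the seat's front edge to the front of the backrest, top faces 246 mm above the seat top and outer faces flush with the seat's x-edges; a 30×30 mm post under the front of each armrest stands on the seat at the front corner.


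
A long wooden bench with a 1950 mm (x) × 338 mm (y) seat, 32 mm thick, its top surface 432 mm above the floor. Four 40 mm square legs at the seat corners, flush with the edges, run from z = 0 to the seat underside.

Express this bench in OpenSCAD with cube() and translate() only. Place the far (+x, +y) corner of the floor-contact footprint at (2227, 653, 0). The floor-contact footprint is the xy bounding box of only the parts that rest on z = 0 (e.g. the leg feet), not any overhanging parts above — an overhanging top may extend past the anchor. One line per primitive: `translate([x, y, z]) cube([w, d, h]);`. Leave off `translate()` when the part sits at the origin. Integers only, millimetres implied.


translate([277, 315, 400]) cube([1950, 338, 32]);
translate([277, 315, 0]) cube([40, 40, 400]);
translate([277, 613, 0]) cube([40, 40, 400]);
translate([2187, 315, 0]) cube([40, 40, 400]);
translate([2187, 613, 0]) cube([40, 40, 400]);


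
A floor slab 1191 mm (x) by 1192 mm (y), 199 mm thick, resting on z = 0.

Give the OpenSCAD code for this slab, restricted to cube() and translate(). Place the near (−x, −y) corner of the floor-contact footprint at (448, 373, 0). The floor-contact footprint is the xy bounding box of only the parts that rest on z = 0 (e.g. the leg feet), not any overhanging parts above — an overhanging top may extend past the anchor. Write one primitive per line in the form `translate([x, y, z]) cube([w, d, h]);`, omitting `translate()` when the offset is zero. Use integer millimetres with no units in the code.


translate([448, 373, 0]) cube([1191, 1192, 199]);


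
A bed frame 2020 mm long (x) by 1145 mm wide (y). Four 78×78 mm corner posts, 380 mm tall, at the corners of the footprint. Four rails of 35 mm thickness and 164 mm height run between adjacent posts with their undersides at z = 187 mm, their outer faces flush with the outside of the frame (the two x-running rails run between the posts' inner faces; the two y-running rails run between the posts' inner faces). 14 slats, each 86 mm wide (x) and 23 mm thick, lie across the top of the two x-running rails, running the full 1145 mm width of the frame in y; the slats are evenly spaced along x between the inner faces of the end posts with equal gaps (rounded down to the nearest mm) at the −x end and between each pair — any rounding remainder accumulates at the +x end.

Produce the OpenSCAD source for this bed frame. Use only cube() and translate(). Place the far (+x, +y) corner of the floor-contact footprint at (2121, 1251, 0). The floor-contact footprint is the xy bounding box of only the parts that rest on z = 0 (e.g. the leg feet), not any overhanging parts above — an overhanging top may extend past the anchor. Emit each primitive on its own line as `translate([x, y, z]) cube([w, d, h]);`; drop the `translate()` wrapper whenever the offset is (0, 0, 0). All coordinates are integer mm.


translate([101, 106, 0]) cube([78, 78, 380]);
translate([101, 1173, 0]) cube([78, 78, 380]);
translate([2043, 106, 0]) cube([78, 78, 380]);
translate([2043, 1173, 0]) cube([78, 78, 380]);
translate([179, 106, 187]) cube([1864, 35, 164]);
translate([179, 1216, 187]) cube([1864, 35, 164]);
translate([101, 184, 187]) cube([35, 989, 164]);
translate([2086, 184, 187]) cube([35, 989, 164]);
translate([223, 106, 351]) cube([86, 1145, 23]);
translate([353, 106, 351]) cube([86, 1145, 23]);
translate([483, 106, 351]) cube([86, 1145, 23]);
translate([613, 106, 351]) cube([86, 1145, 23]);
translate([743, 106, 351]) cube([86, 1145, 23]);
translate([873, 106, 351]) cube([86, 1145, 23]);
translate([1003, 106, 351]) cube([86, 1145, 23]);
translate([1133, 106, 351]) cube([86, 1145, 23]);
translate([1263, 106, 351]) cube([86, 1145, 23]);
translate([1393, 106, 351]) cube([86, 1145, 23]);
translate([1523, 106, 351]) cube([86, 1145, 23]);
translate([1653, 106, 351]) cube([86, 1145, 23]);
translate([1783, 106, 351]) cube([86, 1145, 23]);
translate([1913, 106, 351]) cube([86, 1145, 23]);
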